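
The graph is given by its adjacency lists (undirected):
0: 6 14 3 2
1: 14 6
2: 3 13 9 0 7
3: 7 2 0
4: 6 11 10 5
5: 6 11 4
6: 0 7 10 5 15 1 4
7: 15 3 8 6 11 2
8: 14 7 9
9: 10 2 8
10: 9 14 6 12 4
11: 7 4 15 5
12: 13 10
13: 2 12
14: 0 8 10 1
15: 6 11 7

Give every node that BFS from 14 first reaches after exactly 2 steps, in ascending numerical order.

2, 3, 4, 6, 7, 9, 12

Level 0: 14
Level 1: 0, 1, 8, 10
Level 2: 2, 3, 4, 6, 7, 9, 12
Level 3: 5, 11, 13, 15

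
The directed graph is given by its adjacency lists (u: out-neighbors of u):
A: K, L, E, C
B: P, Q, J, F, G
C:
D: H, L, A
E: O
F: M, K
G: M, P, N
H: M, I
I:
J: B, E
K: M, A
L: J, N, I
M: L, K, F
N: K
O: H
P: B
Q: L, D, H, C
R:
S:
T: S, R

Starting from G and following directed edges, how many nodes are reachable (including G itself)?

BFS from G visits: G, P, N, M, B, K, L, F, Q, J, A, I, H, D, C, E, O
Reachable nodes: 17 of 20 total.

17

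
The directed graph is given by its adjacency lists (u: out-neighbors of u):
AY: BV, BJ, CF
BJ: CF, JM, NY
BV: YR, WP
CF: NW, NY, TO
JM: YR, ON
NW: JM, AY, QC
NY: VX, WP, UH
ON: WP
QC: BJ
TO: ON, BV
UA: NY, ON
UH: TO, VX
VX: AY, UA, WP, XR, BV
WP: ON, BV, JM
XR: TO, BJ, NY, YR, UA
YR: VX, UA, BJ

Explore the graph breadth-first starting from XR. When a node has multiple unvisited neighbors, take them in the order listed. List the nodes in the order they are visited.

XR TO BJ NY YR UA ON BV CF JM VX WP UH NW AY QC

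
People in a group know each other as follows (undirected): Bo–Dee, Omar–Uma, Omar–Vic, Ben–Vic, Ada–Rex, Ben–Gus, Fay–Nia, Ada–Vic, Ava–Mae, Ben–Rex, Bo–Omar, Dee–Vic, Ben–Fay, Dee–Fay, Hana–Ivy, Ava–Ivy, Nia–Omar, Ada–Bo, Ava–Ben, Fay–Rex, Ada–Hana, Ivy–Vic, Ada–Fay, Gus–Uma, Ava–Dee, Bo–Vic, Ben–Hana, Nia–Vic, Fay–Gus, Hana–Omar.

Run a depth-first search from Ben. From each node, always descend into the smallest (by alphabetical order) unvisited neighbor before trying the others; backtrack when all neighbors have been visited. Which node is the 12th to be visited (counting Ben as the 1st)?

Visit Ben
Ben → Ava
Ava → Dee
Dee → Bo
Bo → Ada
Ada → Fay
Fay → Gus
Gus → Uma
Uma → Omar
Omar → Hana
Hana → Ivy
Ivy → Vic
Vic → Nia
Fay → Rex
Ava → Mae

Visit order: Ben, Ava, Dee, Bo, Ada, Fay, Gus, Uma, Omar, Hana, Ivy, Vic, Nia, Rex, Mae

Vic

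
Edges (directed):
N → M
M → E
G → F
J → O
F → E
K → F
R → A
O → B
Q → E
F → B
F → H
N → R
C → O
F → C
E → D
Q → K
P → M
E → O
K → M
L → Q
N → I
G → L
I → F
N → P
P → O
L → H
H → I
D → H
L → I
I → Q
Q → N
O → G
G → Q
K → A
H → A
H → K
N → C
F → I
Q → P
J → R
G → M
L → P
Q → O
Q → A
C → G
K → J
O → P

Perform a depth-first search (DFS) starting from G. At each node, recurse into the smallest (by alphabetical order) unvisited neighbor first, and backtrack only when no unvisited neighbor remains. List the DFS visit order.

G F B C O P M E D H A I Q K J R N L

Visit G
G → F
F → B
F → C
C → O
O → P
P → M
M → E
E → D
D → H
H → A
H → I
I → Q
Q → K
K → J
J → R
Q → N
G → L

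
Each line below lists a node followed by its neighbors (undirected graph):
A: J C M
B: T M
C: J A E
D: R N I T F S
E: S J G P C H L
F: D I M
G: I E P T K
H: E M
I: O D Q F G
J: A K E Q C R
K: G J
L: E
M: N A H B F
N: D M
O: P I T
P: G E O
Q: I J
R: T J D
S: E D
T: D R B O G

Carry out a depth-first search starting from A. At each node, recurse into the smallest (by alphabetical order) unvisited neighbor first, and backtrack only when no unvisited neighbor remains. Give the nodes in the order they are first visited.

A → C → E → G → I → D → F → M → B → T → O → P → R → J → K → Q → H → N → S → L

Visit A
A → C
C → E
E → G
G → I
I → D
D → F
F → M
M → B
B → T
T → O
O → P
T → R
R → J
J → K
J → Q
M → H
M → N
D → S
E → L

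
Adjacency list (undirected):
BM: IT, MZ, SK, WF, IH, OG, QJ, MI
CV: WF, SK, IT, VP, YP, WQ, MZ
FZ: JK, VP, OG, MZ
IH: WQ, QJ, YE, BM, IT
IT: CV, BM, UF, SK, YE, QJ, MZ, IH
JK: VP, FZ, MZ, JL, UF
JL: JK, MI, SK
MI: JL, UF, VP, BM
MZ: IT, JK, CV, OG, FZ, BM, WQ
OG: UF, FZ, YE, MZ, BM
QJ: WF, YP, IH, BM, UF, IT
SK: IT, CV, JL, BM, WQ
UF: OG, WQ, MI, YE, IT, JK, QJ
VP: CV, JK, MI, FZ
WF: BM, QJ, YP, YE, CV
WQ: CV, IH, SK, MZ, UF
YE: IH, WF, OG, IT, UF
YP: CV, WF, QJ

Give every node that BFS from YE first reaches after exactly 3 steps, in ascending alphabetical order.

Level 0: YE
Level 1: IH, IT, OG, UF, WF
Level 2: BM, CV, FZ, JK, MI, MZ, QJ, SK, WQ, YP
Level 3: JL, VP

JL, VP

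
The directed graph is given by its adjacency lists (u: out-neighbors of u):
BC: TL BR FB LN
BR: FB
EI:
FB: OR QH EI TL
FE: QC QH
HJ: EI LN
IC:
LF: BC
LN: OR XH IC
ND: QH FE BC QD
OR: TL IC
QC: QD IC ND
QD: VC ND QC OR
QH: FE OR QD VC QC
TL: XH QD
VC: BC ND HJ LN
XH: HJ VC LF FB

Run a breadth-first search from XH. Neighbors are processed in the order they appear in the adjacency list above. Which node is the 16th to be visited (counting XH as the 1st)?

QD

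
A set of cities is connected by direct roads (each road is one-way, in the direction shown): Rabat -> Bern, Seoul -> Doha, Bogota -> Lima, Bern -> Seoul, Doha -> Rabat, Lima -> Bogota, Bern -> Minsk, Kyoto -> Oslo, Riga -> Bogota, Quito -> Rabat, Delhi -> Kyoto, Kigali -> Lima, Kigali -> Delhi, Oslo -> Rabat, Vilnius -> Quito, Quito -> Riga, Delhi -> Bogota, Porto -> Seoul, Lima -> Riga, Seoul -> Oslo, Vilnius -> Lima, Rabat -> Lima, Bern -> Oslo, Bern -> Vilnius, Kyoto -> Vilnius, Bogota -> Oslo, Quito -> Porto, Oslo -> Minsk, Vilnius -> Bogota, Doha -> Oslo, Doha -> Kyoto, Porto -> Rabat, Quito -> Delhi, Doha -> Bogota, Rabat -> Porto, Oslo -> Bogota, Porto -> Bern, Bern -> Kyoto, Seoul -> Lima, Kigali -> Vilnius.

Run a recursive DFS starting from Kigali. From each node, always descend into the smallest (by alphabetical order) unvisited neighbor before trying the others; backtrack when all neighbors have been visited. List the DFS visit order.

Visit Kigali
Kigali → Delhi
Delhi → Bogota
Bogota → Lima
Lima → Riga
Bogota → Oslo
Oslo → Minsk
Oslo → Rabat
Rabat → Bern
Bern → Kyoto
Kyoto → Vilnius
Vilnius → Quito
Quito → Porto
Porto → Seoul
Seoul → Doha

Kigali -> Delhi -> Bogota -> Lima -> Riga -> Oslo -> Minsk -> Rabat -> Bern -> Kyoto -> Vilnius -> Quito -> Porto -> Seoul -> Doha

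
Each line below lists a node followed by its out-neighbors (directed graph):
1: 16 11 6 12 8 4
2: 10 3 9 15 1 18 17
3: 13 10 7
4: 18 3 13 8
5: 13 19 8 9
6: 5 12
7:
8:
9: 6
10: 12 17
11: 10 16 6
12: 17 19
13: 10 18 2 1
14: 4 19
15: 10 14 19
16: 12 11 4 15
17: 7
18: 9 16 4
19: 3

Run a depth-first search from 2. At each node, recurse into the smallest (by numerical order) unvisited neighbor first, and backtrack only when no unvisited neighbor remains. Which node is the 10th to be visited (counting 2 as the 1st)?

13

Visit 2
2 → 1
1 → 4
4 → 3
3 → 7
3 → 10
10 → 12
12 → 17
12 → 19
3 → 13
13 → 18
18 → 9
9 → 6
6 → 5
5 → 8
18 → 16
16 → 11
16 → 15
15 → 14

Visit order: 2, 1, 4, 3, 7, 10, 12, 17, 19, 13, 18, 9, 6, 5, 8, 16, 11, 15, 14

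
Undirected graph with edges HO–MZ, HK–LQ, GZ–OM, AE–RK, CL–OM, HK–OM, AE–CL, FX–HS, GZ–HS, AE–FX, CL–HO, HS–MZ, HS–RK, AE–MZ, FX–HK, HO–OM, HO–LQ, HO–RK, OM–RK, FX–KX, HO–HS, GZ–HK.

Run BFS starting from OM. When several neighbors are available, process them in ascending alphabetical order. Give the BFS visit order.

Visit OM; enqueue CL, GZ, HK, HO, RK → queue [CL, GZ, HK, HO, RK]
Visit CL; enqueue AE → queue [GZ, HK, HO, RK, AE]
Visit GZ; enqueue HS → queue [HK, HO, RK, AE, HS]
Visit HK; enqueue FX, LQ → queue [HO, RK, AE, HS, FX, LQ]
Visit HO; enqueue MZ → queue [RK, AE, HS, FX, LQ, MZ]
Visit RK → queue [AE, HS, FX, LQ, MZ]
Visit AE → queue [HS, FX, LQ, MZ]
Visit HS → queue [FX, LQ, MZ]
Visit FX; enqueue KX → queue [LQ, MZ, KX]
Visit LQ → queue [MZ, KX]
Visit MZ → queue [KX]
Visit KX → queue []

OM CL GZ HK HO RK AE HS FX LQ MZ KX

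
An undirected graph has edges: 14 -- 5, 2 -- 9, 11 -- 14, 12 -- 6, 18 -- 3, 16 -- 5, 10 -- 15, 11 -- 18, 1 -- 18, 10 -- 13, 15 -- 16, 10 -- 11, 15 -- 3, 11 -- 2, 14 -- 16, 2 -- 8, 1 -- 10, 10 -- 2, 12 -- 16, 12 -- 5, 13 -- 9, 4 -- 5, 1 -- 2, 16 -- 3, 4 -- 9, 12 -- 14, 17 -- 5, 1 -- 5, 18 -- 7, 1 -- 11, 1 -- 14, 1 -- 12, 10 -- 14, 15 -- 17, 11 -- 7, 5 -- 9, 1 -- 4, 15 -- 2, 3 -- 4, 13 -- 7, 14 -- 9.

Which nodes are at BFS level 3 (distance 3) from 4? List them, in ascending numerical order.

Level 0: 4
Level 1: 1, 3, 5, 9
Level 2: 2, 10, 11, 12, 13, 14, 15, 16, 17, 18
Level 3: 6, 7, 8

6, 7, 8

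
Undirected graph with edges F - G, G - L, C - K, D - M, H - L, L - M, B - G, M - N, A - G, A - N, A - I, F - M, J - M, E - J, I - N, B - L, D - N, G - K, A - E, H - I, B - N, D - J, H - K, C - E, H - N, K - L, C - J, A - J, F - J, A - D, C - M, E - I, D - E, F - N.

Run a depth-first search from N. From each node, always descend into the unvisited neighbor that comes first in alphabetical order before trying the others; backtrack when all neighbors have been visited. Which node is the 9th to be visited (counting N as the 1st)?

Visit N
N → A
A → D
D → E
E → C
C → J
J → F
F → G
G → B
B → L
L → H
H → I
H → K
L → M

Visit order: N, A, D, E, C, J, F, G, B, L, H, I, K, M

B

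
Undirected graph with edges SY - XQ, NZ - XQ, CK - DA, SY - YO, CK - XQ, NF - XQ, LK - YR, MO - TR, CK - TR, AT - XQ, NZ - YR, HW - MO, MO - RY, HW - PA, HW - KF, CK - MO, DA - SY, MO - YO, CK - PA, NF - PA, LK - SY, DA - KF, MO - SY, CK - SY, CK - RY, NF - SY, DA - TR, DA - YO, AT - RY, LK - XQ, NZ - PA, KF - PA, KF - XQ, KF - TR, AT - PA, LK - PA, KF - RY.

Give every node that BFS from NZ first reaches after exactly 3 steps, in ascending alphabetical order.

Level 0: NZ
Level 1: PA, XQ, YR
Level 2: AT, CK, HW, KF, LK, NF, SY
Level 3: DA, MO, RY, TR, YO

DA, MO, RY, TR, YO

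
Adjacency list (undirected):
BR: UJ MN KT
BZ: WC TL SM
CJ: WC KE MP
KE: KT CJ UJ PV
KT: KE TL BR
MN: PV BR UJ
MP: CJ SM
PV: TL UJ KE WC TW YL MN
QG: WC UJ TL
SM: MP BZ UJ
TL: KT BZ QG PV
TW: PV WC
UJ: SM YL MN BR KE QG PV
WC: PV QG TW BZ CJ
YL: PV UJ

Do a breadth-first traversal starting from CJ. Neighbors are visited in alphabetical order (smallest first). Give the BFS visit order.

CJ → KE → MP → WC → KT → PV → UJ → SM → BZ → QG → TW → BR → TL → MN → YL

Visit CJ; enqueue KE, MP, WC → queue [KE, MP, WC]
Visit KE; enqueue KT, PV, UJ → queue [MP, WC, KT, PV, UJ]
Visit MP; enqueue SM → queue [WC, KT, PV, UJ, SM]
Visit WC; enqueue BZ, QG, TW → queue [KT, PV, UJ, SM, BZ, QG, TW]
Visit KT; enqueue BR, TL → queue [PV, UJ, SM, BZ, QG, TW, BR, TL]
Visit PV; enqueue MN, YL → queue [UJ, SM, BZ, QG, TW, BR, TL, MN, YL]
Visit UJ → queue [SM, BZ, QG, TW, BR, TL, MN, YL]
Visit SM → queue [BZ, QG, TW, BR, TL, MN, YL]
Visit BZ → queue [QG, TW, BR, TL, MN, YL]
Visit QG → queue [TW, BR, TL, MN, YL]
Visit TW → queue [BR, TL, MN, YL]
Visit BR → queue [TL, MN, YL]
Visit TL → queue [MN, YL]
Visit MN → queue [YL]
Visit YL → queue []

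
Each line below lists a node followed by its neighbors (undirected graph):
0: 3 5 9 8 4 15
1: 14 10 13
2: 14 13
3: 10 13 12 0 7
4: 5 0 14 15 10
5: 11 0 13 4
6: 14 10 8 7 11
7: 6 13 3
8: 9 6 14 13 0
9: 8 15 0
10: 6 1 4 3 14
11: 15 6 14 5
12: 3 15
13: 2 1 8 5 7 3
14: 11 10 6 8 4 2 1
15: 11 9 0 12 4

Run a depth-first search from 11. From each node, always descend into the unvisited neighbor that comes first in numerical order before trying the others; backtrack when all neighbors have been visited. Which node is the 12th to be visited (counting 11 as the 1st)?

Visit 11
11 → 5
5 → 0
0 → 3
3 → 7
7 → 6
6 → 8
8 → 9
9 → 15
15 → 4
4 → 10
10 → 1
1 → 13
13 → 2
2 → 14
15 → 12

Visit order: 11, 5, 0, 3, 7, 6, 8, 9, 15, 4, 10, 1, 13, 2, 14, 12

1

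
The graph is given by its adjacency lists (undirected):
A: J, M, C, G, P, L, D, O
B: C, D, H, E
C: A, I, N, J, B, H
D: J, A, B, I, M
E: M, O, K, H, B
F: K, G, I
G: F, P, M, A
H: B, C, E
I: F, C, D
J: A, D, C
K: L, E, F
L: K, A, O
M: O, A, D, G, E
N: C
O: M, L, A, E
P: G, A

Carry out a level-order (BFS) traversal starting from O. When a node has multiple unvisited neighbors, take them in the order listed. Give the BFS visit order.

O, M, L, A, E, D, G, K, J, C, P, H, B, I, F, N

Visit O; enqueue M, L, A, E → queue [M, L, A, E]
Visit M; enqueue D, G → queue [L, A, E, D, G]
Visit L; enqueue K → queue [A, E, D, G, K]
Visit A; enqueue J, C, P → queue [E, D, G, K, J, C, P]
Visit E; enqueue H, B → queue [D, G, K, J, C, P, H, B]
Visit D; enqueue I → queue [G, K, J, C, P, H, B, I]
Visit G; enqueue F → queue [K, J, C, P, H, B, I, F]
Visit K → queue [J, C, P, H, B, I, F]
Visit J → queue [C, P, H, B, I, F]
Visit C; enqueue N → queue [P, H, B, I, F, N]
Visit P → queue [H, B, I, F, N]
Visit H → queue [B, I, F, N]
Visit B → queue [I, F, N]
Visit I → queue [F, N]
Visit F → queue [N]
Visit N → queue []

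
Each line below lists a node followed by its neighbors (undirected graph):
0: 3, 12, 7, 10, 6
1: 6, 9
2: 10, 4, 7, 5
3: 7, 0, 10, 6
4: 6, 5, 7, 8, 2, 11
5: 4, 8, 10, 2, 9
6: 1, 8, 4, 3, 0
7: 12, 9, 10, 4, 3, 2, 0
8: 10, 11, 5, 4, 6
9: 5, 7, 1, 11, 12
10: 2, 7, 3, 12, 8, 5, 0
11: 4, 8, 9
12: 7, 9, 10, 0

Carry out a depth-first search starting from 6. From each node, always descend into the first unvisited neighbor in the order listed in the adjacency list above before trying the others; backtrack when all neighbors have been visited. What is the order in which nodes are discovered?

6 → 1 → 9 → 5 → 4 → 7 → 12 → 10 → 2 → 3 → 0 → 8 → 11

Visit 6
6 → 1
1 → 9
9 → 5
5 → 4
4 → 7
7 → 12
12 → 10
10 → 2
10 → 3
3 → 0
10 → 8
8 → 11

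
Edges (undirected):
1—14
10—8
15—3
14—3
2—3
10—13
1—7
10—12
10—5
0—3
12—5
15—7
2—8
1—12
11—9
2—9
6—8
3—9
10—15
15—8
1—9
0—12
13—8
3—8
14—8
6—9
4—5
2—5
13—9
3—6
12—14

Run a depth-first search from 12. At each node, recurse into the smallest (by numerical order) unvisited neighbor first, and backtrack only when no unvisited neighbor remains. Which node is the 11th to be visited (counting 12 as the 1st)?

1

Visit 12
12 → 0
0 → 3
3 → 2
2 → 5
5 → 4
5 → 10
10 → 8
8 → 6
6 → 9
9 → 1
1 → 7
7 → 15
1 → 14
9 → 11
9 → 13

Visit order: 12, 0, 3, 2, 5, 4, 10, 8, 6, 9, 1, 7, 15, 14, 11, 13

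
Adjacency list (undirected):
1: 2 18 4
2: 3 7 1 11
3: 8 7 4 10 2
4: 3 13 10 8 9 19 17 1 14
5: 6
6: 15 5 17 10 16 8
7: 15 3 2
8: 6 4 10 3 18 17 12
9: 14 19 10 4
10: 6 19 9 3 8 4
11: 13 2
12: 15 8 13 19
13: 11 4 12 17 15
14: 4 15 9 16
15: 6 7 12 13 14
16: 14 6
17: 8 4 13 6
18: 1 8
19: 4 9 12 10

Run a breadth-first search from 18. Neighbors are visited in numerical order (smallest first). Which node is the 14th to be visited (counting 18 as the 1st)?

13

Visit 18; enqueue 1, 8 → queue [1, 8]
Visit 1; enqueue 2, 4 → queue [8, 2, 4]
Visit 8; enqueue 3, 6, 10, 12, 17 → queue [2, 4, 3, 6, 10, 12, 17]
Visit 2; enqueue 7, 11 → queue [4, 3, 6, 10, 12, 17, 7, 11]
Visit 4; enqueue 9, 13, 14, 19 → queue [3, 6, 10, 12, 17, 7, 11, 9, 13, 14, 19]
Visit 3 → queue [6, 10, 12, 17, 7, 11, 9, 13, 14, 19]
Visit 6; enqueue 5, 15, 16 → queue [10, 12, 17, 7, 11, 9, 13, 14, 19, 5, 15, 16]
Visit 10 → queue [12, 17, 7, 11, 9, 13, 14, 19, 5, 15, 16]
Visit 12 → queue [17, 7, 11, 9, 13, 14, 19, 5, 15, 16]
Visit 17 → queue [7, 11, 9, 13, 14, 19, 5, 15, 16]
Visit 7 → queue [11, 9, 13, 14, 19, 5, 15, 16]
Visit 11 → queue [9, 13, 14, 19, 5, 15, 16]
Visit 9 → queue [13, 14, 19, 5, 15, 16]
Visit 13 → queue [14, 19, 5, 15, 16]
Visit 14 → queue [19, 5, 15, 16]
Visit 19 → queue [5, 15, 16]
Visit 5 → queue [15, 16]
Visit 15 → queue [16]
Visit 16 → queue []

Visit order: 18, 1, 8, 2, 4, 3, 6, 10, 12, 17, 7, 11, 9, 13, 14, 19, 5, 15, 16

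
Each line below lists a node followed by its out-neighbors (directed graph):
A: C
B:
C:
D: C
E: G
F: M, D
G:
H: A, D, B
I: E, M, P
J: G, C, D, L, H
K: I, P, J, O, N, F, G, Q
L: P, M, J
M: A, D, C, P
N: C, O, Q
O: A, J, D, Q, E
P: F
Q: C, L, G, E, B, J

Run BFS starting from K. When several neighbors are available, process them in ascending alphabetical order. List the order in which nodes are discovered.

Visit K; enqueue F, G, I, J, N, O, P, Q → queue [F, G, I, J, N, O, P, Q]
Visit F; enqueue D, M → queue [G, I, J, N, O, P, Q, D, M]
Visit G → queue [I, J, N, O, P, Q, D, M]
Visit I; enqueue E → queue [J, N, O, P, Q, D, M, E]
Visit J; enqueue C, H, L → queue [N, O, P, Q, D, M, E, C, H, L]
Visit N → queue [O, P, Q, D, M, E, C, H, L]
Visit O; enqueue A → queue [P, Q, D, M, E, C, H, L, A]
Visit P → queue [Q, D, M, E, C, H, L, A]
Visit Q; enqueue B → queue [D, M, E, C, H, L, A, B]
Visit D → queue [M, E, C, H, L, A, B]
Visit M → queue [E, C, H, L, A, B]
Visit E → queue [C, H, L, A, B]
Visit C → queue [H, L, A, B]
Visit H → queue [L, A, B]
Visit L → queue [A, B]
Visit A → queue [B]
Visit B → queue []

K → F → G → I → J → N → O → P → Q → D → M → E → C → H → L → A → B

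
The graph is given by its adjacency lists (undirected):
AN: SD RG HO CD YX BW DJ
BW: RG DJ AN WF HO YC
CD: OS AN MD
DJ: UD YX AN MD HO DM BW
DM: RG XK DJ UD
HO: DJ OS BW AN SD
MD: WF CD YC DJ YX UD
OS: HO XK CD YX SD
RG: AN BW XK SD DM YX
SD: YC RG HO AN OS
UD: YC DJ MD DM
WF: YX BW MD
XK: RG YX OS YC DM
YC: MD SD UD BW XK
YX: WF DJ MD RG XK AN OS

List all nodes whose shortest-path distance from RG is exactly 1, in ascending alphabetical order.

AN, BW, DM, SD, XK, YX

Level 0: RG
Level 1: AN, BW, DM, SD, XK, YX
Level 2: CD, DJ, HO, MD, OS, UD, WF, YC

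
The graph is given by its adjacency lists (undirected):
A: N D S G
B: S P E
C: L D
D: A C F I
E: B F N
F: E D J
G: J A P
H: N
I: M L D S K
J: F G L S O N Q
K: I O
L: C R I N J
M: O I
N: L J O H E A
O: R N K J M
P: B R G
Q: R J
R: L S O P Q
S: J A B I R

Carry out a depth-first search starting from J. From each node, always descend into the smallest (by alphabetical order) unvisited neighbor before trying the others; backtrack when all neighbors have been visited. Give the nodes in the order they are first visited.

J F D A G P B E N H L C I K O M R Q S

Visit J
J → F
F → D
D → A
A → G
G → P
P → B
B → E
E → N
N → H
N → L
L → C
L → I
I → K
K → O
O → M
O → R
R → Q
R → S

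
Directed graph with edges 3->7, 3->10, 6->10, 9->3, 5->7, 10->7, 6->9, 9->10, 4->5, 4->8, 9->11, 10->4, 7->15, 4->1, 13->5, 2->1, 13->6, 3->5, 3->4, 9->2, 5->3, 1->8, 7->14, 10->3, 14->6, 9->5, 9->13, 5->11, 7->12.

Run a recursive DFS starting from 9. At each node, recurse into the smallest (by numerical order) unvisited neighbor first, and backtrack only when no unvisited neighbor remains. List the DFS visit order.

Visit 9
9 → 2
2 → 1
1 → 8
9 → 3
3 → 4
4 → 5
5 → 7
7 → 12
7 → 14
14 → 6
6 → 10
7 → 15
5 → 11
9 → 13

9 → 2 → 1 → 8 → 3 → 4 → 5 → 7 → 12 → 14 → 6 → 10 → 15 → 11 → 13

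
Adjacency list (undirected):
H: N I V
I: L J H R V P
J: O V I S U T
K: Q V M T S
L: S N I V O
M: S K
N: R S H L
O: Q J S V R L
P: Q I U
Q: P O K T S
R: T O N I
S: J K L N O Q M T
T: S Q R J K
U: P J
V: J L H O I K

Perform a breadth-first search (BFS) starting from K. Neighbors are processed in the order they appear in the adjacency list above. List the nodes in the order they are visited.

Visit K; enqueue Q, V, M, T, S → queue [Q, V, M, T, S]
Visit Q; enqueue P, O → queue [V, M, T, S, P, O]
Visit V; enqueue J, L, H, I → queue [M, T, S, P, O, J, L, H, I]
Visit M → queue [T, S, P, O, J, L, H, I]
Visit T; enqueue R → queue [S, P, O, J, L, H, I, R]
Visit S; enqueue N → queue [P, O, J, L, H, I, R, N]
Visit P; enqueue U → queue [O, J, L, H, I, R, N, U]
Visit O → queue [J, L, H, I, R, N, U]
Visit J → queue [L, H, I, R, N, U]
Visit L → queue [H, I, R, N, U]
Visit H → queue [I, R, N, U]
Visit I → queue [R, N, U]
Visit R → queue [N, U]
Visit N → queue [U]
Visit U → queue []

K Q V M T S P O J L H I R N U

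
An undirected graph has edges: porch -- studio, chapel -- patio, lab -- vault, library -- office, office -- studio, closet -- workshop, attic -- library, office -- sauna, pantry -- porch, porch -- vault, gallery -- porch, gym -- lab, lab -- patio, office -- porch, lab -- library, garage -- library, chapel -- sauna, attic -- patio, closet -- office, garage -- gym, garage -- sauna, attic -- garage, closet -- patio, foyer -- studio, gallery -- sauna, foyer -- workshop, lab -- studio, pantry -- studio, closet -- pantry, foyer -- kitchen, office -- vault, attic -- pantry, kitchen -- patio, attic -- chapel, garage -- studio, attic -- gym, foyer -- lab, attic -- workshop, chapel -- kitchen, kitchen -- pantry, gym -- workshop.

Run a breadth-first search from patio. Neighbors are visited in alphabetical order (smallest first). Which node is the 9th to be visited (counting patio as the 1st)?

library

Visit patio; enqueue attic, chapel, closet, kitchen, lab → queue [attic, chapel, closet, kitchen, lab]
Visit attic; enqueue garage, gym, library, pantry, workshop → queue [chapel, closet, kitchen, lab, garage, gym, library, pantry, workshop]
Visit chapel; enqueue sauna → queue [closet, kitchen, lab, garage, gym, library, pantry, workshop, sauna]
Visit closet; enqueue office → queue [kitchen, lab, garage, gym, library, pantry, workshop, sauna, office]
Visit kitchen; enqueue foyer → queue [lab, garage, gym, library, pantry, workshop, sauna, office, foyer]
Visit lab; enqueue studio, vault → queue [garage, gym, library, pantry, workshop, sauna, office, foyer, studio, vault]
Visit garage → queue [gym, library, pantry, workshop, sauna, office, foyer, studio, vault]
Visit gym → queue [library, pantry, workshop, sauna, office, foyer, studio, vault]
Visit library → queue [pantry, workshop, sauna, office, foyer, studio, vault]
Visit pantry; enqueue porch → queue [workshop, sauna, office, foyer, studio, vault, porch]
Visit workshop → queue [sauna, office, foyer, studio, vault, porch]
Visit sauna; enqueue gallery → queue [office, foyer, studio, vault, porch, gallery]
Visit office → queue [foyer, studio, vault, porch, gallery]
Visit foyer → queue [studio, vault, porch, gallery]
Visit studio → queue [vault, porch, gallery]
Visit vault → queue [porch, gallery]
Visit porch → queue [gallery]
Visit gallery → queue []

Visit order: patio, attic, chapel, closet, kitchen, lab, garage, gym, library, pantry, workshop, sauna, office, foyer, studio, vault, porch, gallery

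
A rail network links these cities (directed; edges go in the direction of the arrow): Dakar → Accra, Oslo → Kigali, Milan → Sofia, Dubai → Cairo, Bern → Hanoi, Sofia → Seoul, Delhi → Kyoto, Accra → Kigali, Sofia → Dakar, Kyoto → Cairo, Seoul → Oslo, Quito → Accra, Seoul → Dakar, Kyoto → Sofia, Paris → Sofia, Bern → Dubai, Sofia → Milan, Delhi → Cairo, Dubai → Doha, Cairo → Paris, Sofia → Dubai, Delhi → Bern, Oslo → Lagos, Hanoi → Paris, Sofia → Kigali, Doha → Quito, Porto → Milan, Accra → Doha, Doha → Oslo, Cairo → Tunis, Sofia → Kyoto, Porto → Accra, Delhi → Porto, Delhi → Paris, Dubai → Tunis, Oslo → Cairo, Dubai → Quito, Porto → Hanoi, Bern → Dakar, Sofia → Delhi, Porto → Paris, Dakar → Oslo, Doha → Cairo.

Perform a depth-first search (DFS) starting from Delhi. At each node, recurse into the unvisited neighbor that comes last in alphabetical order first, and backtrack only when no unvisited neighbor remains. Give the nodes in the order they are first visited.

Visit Delhi
Delhi → Porto
Porto → Paris
Paris → Sofia
Sofia → Seoul
Seoul → Oslo
Oslo → Lagos
Oslo → Kigali
Oslo → Cairo
Cairo → Tunis
Seoul → Dakar
Dakar → Accra
Accra → Doha
Doha → Quito
Sofia → Milan
Sofia → Kyoto
Sofia → Dubai
Porto → Hanoi
Delhi → Bern

Delhi, Porto, Paris, Sofia, Seoul, Oslo, Lagos, Kigali, Cairo, Tunis, Dakar, Accra, Doha, Quito, Milan, Kyoto, Dubai, Hanoi, Bern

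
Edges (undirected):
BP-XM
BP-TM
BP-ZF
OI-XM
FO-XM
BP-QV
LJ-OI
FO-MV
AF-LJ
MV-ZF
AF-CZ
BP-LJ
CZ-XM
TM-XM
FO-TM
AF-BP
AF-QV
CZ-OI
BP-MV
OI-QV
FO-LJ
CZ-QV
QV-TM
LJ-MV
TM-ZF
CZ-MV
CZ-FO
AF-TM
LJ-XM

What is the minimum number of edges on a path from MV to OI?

Level 0: MV
Level 1: BP, CZ, FO, LJ, ZF
Level 2: AF, OI, QV, TM, XM
OI first appears at level 2.

2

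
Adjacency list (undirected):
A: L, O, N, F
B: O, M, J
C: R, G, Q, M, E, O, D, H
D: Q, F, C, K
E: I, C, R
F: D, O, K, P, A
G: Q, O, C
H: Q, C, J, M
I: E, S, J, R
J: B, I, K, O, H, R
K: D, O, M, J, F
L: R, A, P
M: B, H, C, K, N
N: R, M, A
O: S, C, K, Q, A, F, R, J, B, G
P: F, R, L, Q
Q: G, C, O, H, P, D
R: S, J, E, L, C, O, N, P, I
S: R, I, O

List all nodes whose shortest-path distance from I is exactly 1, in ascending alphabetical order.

Level 0: I
Level 1: E, J, R, S
Level 2: B, C, H, K, L, N, O, P
Level 3: A, D, F, G, M, Q

E, J, R, S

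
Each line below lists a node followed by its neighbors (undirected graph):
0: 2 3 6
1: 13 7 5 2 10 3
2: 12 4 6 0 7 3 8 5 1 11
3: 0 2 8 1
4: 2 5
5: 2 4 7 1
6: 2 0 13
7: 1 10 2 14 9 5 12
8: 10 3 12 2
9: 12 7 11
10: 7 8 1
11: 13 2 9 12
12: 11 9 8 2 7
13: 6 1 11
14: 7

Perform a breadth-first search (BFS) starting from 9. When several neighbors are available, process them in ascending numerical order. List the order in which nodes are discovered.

9, 7, 11, 12, 1, 2, 5, 10, 14, 13, 8, 3, 0, 4, 6

Visit 9; enqueue 7, 11, 12 → queue [7, 11, 12]
Visit 7; enqueue 1, 2, 5, 10, 14 → queue [11, 12, 1, 2, 5, 10, 14]
Visit 11; enqueue 13 → queue [12, 1, 2, 5, 10, 14, 13]
Visit 12; enqueue 8 → queue [1, 2, 5, 10, 14, 13, 8]
Visit 1; enqueue 3 → queue [2, 5, 10, 14, 13, 8, 3]
Visit 2; enqueue 0, 4, 6 → queue [5, 10, 14, 13, 8, 3, 0, 4, 6]
Visit 5 → queue [10, 14, 13, 8, 3, 0, 4, 6]
Visit 10 → queue [14, 13, 8, 3, 0, 4, 6]
Visit 14 → queue [13, 8, 3, 0, 4, 6]
Visit 13 → queue [8, 3, 0, 4, 6]
Visit 8 → queue [3, 0, 4, 6]
Visit 3 → queue [0, 4, 6]
Visit 0 → queue [4, 6]
Visit 4 → queue [6]
Visit 6 → queue []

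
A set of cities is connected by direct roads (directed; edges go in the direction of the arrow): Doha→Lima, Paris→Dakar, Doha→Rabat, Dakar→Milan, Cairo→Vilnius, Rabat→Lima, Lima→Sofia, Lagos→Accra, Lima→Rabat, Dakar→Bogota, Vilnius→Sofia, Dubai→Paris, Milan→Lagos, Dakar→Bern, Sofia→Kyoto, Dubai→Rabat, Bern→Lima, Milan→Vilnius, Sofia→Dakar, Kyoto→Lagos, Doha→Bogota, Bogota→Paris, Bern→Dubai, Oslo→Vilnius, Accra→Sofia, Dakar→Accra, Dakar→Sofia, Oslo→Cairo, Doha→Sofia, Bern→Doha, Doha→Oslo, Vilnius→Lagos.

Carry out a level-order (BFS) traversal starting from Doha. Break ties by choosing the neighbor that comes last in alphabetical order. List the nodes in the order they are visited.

Doha, Sofia, Rabat, Oslo, Lima, Bogota, Kyoto, Dakar, Vilnius, Cairo, Paris, Lagos, Milan, Bern, Accra, Dubai

Visit Doha; enqueue Sofia, Rabat, Oslo, Lima, Bogota → queue [Sofia, Rabat, Oslo, Lima, Bogota]
Visit Sofia; enqueue Kyoto, Dakar → queue [Rabat, Oslo, Lima, Bogota, Kyoto, Dakar]
Visit Rabat → queue [Oslo, Lima, Bogota, Kyoto, Dakar]
Visit Oslo; enqueue Vilnius, Cairo → queue [Lima, Bogota, Kyoto, Dakar, Vilnius, Cairo]
Visit Lima → queue [Bogota, Kyoto, Dakar, Vilnius, Cairo]
Visit Bogota; enqueue Paris → queue [Kyoto, Dakar, Vilnius, Cairo, Paris]
Visit Kyoto; enqueue Lagos → queue [Dakar, Vilnius, Cairo, Paris, Lagos]
Visit Dakar; enqueue Milan, Bern, Accra → queue [Vilnius, Cairo, Paris, Lagos, Milan, Bern, Accra]
Visit Vilnius → queue [Cairo, Paris, Lagos, Milan, Bern, Accra]
Visit Cairo → queue [Paris, Lagos, Milan, Bern, Accra]
Visit Paris → queue [Lagos, Milan, Bern, Accra]
Visit Lagos → queue [Milan, Bern, Accra]
Visit Milan → queue [Bern, Accra]
Visit Bern; enqueue Dubai → queue [Accra, Dubai]
Visit Accra → queue [Dubai]
Visit Dubai → queue []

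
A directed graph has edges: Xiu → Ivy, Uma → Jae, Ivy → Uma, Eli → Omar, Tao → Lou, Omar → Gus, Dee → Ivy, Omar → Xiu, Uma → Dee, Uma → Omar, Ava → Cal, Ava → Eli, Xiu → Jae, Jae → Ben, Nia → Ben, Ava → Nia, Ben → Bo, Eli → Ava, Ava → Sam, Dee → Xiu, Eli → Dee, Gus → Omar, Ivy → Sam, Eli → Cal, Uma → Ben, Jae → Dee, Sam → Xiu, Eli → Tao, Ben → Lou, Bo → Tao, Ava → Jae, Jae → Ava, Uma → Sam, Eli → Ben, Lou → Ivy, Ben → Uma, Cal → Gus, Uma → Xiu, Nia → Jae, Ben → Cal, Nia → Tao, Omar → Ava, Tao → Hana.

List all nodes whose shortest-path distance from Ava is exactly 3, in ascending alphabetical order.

Level 0: Ava
Level 1: Cal, Eli, Jae, Nia, Sam
Level 2: Ben, Dee, Gus, Omar, Tao, Xiu
Level 3: Bo, Hana, Ivy, Lou, Uma

Bo, Hana, Ivy, Lou, Uma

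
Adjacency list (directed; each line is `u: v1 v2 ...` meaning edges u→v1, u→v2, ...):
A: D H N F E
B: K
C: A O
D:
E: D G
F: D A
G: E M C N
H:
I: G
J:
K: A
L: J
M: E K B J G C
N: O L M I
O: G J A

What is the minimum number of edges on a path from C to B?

4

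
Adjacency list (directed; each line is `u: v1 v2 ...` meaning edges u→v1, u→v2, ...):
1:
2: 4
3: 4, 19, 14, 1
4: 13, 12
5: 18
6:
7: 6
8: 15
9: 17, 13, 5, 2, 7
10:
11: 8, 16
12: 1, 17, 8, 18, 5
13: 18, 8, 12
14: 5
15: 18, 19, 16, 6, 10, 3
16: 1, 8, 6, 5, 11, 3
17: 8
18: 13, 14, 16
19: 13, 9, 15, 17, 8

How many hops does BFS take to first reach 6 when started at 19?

2

Level 0: 19
Level 1: 8, 9, 13, 15, 17
Level 2: 2, 3, 5, 6, 7, 10, 12, 16, 18
Level 3: 1, 4, 11, 14
6 first appears at level 2.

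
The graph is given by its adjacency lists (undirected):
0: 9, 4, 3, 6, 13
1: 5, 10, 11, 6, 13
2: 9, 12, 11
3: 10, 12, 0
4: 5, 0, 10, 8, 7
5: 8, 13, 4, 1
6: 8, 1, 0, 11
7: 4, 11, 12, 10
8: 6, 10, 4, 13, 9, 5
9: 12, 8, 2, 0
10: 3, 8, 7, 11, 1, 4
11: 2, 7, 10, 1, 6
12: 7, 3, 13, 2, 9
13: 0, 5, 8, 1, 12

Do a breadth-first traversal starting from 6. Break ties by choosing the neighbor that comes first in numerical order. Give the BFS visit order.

6, 0, 1, 8, 11, 3, 4, 9, 13, 5, 10, 2, 7, 12

Visit 6; enqueue 0, 1, 8, 11 → queue [0, 1, 8, 11]
Visit 0; enqueue 3, 4, 9, 13 → queue [1, 8, 11, 3, 4, 9, 13]
Visit 1; enqueue 5, 10 → queue [8, 11, 3, 4, 9, 13, 5, 10]
Visit 8 → queue [11, 3, 4, 9, 13, 5, 10]
Visit 11; enqueue 2, 7 → queue [3, 4, 9, 13, 5, 10, 2, 7]
Visit 3; enqueue 12 → queue [4, 9, 13, 5, 10, 2, 7, 12]
Visit 4 → queue [9, 13, 5, 10, 2, 7, 12]
Visit 9 → queue [13, 5, 10, 2, 7, 12]
Visit 13 → queue [5, 10, 2, 7, 12]
Visit 5 → queue [10, 2, 7, 12]
Visit 10 → queue [2, 7, 12]
Visit 2 → queue [7, 12]
Visit 7 → queue [12]
Visit 12 → queue []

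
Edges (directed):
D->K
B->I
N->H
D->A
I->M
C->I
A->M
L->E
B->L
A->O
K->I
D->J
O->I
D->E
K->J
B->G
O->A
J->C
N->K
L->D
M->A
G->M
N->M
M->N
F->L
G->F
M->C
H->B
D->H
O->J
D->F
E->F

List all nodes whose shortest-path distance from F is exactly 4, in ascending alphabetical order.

B, C, I, M, O

Level 0: F
Level 1: L
Level 2: D, E
Level 3: A, H, J, K
Level 4: B, C, I, M, O
Level 5: G, N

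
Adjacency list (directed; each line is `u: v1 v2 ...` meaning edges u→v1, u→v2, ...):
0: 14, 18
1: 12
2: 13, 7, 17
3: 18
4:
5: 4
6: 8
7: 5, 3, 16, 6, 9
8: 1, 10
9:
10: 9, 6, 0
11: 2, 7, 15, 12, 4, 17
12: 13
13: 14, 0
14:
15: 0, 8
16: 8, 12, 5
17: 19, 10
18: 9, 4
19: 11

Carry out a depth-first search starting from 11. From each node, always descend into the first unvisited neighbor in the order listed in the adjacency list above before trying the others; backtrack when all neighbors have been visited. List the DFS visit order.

Visit 11
11 → 2
2 → 13
13 → 14
13 → 0
0 → 18
18 → 9
18 → 4
2 → 7
7 → 5
7 → 3
7 → 16
16 → 8
8 → 1
1 → 12
8 → 10
10 → 6
2 → 17
17 → 19
11 → 15

11, 2, 13, 14, 0, 18, 9, 4, 7, 5, 3, 16, 8, 1, 12, 10, 6, 17, 19, 15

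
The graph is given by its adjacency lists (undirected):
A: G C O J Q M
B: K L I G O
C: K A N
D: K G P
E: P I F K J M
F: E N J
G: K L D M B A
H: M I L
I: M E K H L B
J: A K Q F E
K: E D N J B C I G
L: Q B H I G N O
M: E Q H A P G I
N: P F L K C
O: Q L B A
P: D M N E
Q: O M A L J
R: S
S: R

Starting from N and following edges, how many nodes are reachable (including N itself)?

17

BFS from N visits: N, C, F, K, L, P, A, E, J, B, D, G, I, H, O, Q, M
Reachable nodes: 17 of 19 total.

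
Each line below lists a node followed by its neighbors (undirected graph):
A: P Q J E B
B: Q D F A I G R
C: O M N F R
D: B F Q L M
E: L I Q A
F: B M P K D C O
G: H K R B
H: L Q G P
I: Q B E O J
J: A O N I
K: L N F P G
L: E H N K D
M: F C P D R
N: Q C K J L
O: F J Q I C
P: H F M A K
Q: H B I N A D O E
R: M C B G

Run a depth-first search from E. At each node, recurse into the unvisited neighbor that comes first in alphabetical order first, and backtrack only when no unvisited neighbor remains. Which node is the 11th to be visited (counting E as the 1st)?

Visit E
E → A
A → B
B → D
D → F
F → C
C → M
M → P
P → H
H → G
G → K
K → L
L → N
N → J
J → I
I → O
O → Q
G → R

Visit order: E, A, B, D, F, C, M, P, H, G, K, L, N, J, I, O, Q, R

K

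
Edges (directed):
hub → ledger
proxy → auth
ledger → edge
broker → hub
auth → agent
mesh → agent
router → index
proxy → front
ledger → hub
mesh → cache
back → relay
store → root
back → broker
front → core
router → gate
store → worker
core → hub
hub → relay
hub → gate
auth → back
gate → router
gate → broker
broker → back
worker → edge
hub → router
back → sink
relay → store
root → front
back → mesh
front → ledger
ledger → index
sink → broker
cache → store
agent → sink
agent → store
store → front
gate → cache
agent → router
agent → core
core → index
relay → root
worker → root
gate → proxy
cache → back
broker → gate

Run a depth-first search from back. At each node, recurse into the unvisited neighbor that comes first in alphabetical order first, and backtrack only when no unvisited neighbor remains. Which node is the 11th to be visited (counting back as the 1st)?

index

Visit back
back → broker
broker → gate
gate → cache
cache → store
store → front
front → core
core → hub
hub → ledger
ledger → edge
ledger → index
hub → relay
relay → root
hub → router
store → worker
gate → proxy
proxy → auth
auth → agent
agent → sink
back → mesh

Visit order: back, broker, gate, cache, store, front, core, hub, ledger, edge, index, relay, root, router, worker, proxy, auth, agent, sink, mesh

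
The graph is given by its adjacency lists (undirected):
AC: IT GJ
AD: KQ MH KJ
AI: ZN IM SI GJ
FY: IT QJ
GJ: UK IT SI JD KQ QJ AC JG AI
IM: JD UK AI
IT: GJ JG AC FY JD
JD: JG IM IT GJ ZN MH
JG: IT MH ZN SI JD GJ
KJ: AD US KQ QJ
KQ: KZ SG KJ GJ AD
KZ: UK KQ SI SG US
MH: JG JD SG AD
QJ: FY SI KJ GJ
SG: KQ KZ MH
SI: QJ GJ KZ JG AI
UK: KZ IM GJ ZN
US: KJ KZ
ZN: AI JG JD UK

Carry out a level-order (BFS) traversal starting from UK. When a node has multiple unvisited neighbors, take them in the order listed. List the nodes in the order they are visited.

UK, KZ, IM, GJ, ZN, KQ, SI, SG, US, JD, AI, IT, QJ, AC, JG, KJ, AD, MH, FY

Visit UK; enqueue KZ, IM, GJ, ZN → queue [KZ, IM, GJ, ZN]
Visit KZ; enqueue KQ, SI, SG, US → queue [IM, GJ, ZN, KQ, SI, SG, US]
Visit IM; enqueue JD, AI → queue [GJ, ZN, KQ, SI, SG, US, JD, AI]
Visit GJ; enqueue IT, QJ, AC, JG → queue [ZN, KQ, SI, SG, US, JD, AI, IT, QJ, AC, JG]
Visit ZN → queue [KQ, SI, SG, US, JD, AI, IT, QJ, AC, JG]
Visit KQ; enqueue KJ, AD → queue [SI, SG, US, JD, AI, IT, QJ, AC, JG, KJ, AD]
Visit SI → queue [SG, US, JD, AI, IT, QJ, AC, JG, KJ, AD]
Visit SG; enqueue MH → queue [US, JD, AI, IT, QJ, AC, JG, KJ, AD, MH]
Visit US → queue [JD, AI, IT, QJ, AC, JG, KJ, AD, MH]
Visit JD → queue [AI, IT, QJ, AC, JG, KJ, AD, MH]
Visit AI → queue [IT, QJ, AC, JG, KJ, AD, MH]
Visit IT; enqueue FY → queue [QJ, AC, JG, KJ, AD, MH, FY]
Visit QJ → queue [AC, JG, KJ, AD, MH, FY]
Visit AC → queue [JG, KJ, AD, MH, FY]
Visit JG → queue [KJ, AD, MH, FY]
Visit KJ → queue [AD, MH, FY]
Visit AD → queue [MH, FY]
Visit MH → queue [FY]
Visit FY → queue []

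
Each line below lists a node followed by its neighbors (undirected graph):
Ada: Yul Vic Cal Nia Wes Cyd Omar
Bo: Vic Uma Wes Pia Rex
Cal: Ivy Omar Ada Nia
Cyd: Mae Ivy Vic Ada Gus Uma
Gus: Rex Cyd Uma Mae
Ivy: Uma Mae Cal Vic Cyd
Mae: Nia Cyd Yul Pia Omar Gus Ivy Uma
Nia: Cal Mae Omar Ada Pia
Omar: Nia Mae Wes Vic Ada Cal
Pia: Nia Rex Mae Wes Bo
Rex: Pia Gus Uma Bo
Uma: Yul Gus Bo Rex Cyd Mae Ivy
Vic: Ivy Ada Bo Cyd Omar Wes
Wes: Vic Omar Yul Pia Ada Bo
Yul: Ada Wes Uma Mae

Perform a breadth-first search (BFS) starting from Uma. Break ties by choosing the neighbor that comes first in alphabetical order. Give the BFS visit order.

Uma, Bo, Cyd, Gus, Ivy, Mae, Rex, Yul, Pia, Vic, Wes, Ada, Cal, Nia, Omar

Visit Uma; enqueue Bo, Cyd, Gus, Ivy, Mae, Rex, Yul → queue [Bo, Cyd, Gus, Ivy, Mae, Rex, Yul]
Visit Bo; enqueue Pia, Vic, Wes → queue [Cyd, Gus, Ivy, Mae, Rex, Yul, Pia, Vic, Wes]
Visit Cyd; enqueue Ada → queue [Gus, Ivy, Mae, Rex, Yul, Pia, Vic, Wes, Ada]
Visit Gus → queue [Ivy, Mae, Rex, Yul, Pia, Vic, Wes, Ada]
Visit Ivy; enqueue Cal → queue [Mae, Rex, Yul, Pia, Vic, Wes, Ada, Cal]
Visit Mae; enqueue Nia, Omar → queue [Rex, Yul, Pia, Vic, Wes, Ada, Cal, Nia, Omar]
Visit Rex → queue [Yul, Pia, Vic, Wes, Ada, Cal, Nia, Omar]
Visit Yul → queue [Pia, Vic, Wes, Ada, Cal, Nia, Omar]
Visit Pia → queue [Vic, Wes, Ada, Cal, Nia, Omar]
Visit Vic → queue [Wes, Ada, Cal, Nia, Omar]
Visit Wes → queue [Ada, Cal, Nia, Omar]
Visit Ada → queue [Cal, Nia, Omar]
Visit Cal → queue [Nia, Omar]
Visit Nia → queue [Omar]
Visit Omar → queue []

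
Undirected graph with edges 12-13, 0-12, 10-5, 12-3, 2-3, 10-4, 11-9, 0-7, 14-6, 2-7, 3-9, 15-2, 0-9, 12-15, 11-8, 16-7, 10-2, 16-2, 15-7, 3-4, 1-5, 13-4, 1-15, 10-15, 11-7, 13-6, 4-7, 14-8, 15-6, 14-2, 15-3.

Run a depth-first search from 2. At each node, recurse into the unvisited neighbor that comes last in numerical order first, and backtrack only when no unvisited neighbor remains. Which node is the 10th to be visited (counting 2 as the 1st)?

11

Visit 2
2 → 16
16 → 7
7 → 15
15 → 12
12 → 13
13 → 6
6 → 14
14 → 8
8 → 11
11 → 9
9 → 3
3 → 4
4 → 10
10 → 5
5 → 1
9 → 0

Visit order: 2, 16, 7, 15, 12, 13, 6, 14, 8, 11, 9, 3, 4, 10, 5, 1, 0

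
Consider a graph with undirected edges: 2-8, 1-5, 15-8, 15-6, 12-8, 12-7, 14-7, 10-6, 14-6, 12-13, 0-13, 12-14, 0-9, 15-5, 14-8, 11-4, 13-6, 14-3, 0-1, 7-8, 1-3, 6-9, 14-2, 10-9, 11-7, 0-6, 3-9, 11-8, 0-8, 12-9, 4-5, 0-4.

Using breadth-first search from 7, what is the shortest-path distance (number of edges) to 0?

Level 0: 7
Level 1: 8, 11, 12, 14
Level 2: 0, 2, 3, 4, 6, 9, 13, 15
Level 3: 1, 5, 10
0 first appears at level 2.

2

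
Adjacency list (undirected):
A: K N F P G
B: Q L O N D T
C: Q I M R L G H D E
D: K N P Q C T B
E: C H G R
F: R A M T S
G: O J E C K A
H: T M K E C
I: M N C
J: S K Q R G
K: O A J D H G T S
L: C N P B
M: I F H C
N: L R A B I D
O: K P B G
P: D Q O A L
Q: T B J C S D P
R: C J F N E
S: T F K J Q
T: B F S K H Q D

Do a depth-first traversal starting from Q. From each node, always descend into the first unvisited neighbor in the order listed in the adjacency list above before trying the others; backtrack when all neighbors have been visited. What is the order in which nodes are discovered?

Q → T → B → L → C → I → M → F → R → J → S → K → O → P → D → N → A → G → E → H

Visit Q
Q → T
T → B
B → L
L → C
C → I
I → M
M → F
F → R
R → J
J → S
S → K
K → O
O → P
P → D
D → N
N → A
A → G
G → E
E → H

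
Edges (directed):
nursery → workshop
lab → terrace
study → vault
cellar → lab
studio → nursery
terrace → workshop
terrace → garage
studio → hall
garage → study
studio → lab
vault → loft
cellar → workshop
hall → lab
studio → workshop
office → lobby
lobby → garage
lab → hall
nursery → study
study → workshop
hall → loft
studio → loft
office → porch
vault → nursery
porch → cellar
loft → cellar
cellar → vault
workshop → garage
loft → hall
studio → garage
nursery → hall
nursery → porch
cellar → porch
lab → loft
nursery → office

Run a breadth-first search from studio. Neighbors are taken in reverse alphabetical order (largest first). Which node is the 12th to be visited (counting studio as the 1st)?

terrace

Visit studio; enqueue workshop, nursery, loft, lab, hall, garage → queue [workshop, nursery, loft, lab, hall, garage]
Visit workshop → queue [nursery, loft, lab, hall, garage]
Visit nursery; enqueue study, porch, office → queue [loft, lab, hall, garage, study, porch, office]
Visit loft; enqueue cellar → queue [lab, hall, garage, study, porch, office, cellar]
Visit lab; enqueue terrace → queue [hall, garage, study, porch, office, cellar, terrace]
Visit hall → queue [garage, study, porch, office, cellar, terrace]
Visit garage → queue [study, porch, office, cellar, terrace]
Visit study; enqueue vault → queue [porch, office, cellar, terrace, vault]
Visit porch → queue [office, cellar, terrace, vault]
Visit office; enqueue lobby → queue [cellar, terrace, vault, lobby]
Visit cellar → queue [terrace, vault, lobby]
Visit terrace → queue [vault, lobby]
Visit vault → queue [lobby]
Visit lobby → queue []

Visit order: studio, workshop, nursery, loft, lab, hall, garage, study, porch, office, cellar, terrace, vault, lobby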